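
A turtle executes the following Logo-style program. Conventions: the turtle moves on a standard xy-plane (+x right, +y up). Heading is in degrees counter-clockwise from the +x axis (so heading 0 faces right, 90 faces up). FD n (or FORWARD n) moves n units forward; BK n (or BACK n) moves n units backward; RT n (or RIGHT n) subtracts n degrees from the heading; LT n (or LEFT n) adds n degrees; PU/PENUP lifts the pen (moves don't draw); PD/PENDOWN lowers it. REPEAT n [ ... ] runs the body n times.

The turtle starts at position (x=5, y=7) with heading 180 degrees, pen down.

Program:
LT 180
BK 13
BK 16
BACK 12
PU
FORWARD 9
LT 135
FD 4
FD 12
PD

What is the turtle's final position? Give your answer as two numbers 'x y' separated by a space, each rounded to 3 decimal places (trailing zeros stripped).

Answer: -38.314 18.314

Derivation:
Executing turtle program step by step:
Start: pos=(5,7), heading=180, pen down
LT 180: heading 180 -> 0
BK 13: (5,7) -> (-8,7) [heading=0, draw]
BK 16: (-8,7) -> (-24,7) [heading=0, draw]
BK 12: (-24,7) -> (-36,7) [heading=0, draw]
PU: pen up
FD 9: (-36,7) -> (-27,7) [heading=0, move]
LT 135: heading 0 -> 135
FD 4: (-27,7) -> (-29.828,9.828) [heading=135, move]
FD 12: (-29.828,9.828) -> (-38.314,18.314) [heading=135, move]
PD: pen down
Final: pos=(-38.314,18.314), heading=135, 3 segment(s) drawn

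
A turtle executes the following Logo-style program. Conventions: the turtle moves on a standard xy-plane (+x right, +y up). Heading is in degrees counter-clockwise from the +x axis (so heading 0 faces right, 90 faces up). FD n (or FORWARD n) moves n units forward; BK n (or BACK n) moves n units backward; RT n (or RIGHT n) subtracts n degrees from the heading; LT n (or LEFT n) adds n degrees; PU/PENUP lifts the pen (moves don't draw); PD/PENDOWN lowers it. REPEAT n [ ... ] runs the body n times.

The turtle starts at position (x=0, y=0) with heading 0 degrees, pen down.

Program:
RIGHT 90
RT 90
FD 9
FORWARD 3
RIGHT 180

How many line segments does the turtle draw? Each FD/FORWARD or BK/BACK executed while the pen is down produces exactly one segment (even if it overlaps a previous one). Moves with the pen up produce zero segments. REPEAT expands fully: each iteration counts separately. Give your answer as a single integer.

Answer: 2

Derivation:
Executing turtle program step by step:
Start: pos=(0,0), heading=0, pen down
RT 90: heading 0 -> 270
RT 90: heading 270 -> 180
FD 9: (0,0) -> (-9,0) [heading=180, draw]
FD 3: (-9,0) -> (-12,0) [heading=180, draw]
RT 180: heading 180 -> 0
Final: pos=(-12,0), heading=0, 2 segment(s) drawn
Segments drawn: 2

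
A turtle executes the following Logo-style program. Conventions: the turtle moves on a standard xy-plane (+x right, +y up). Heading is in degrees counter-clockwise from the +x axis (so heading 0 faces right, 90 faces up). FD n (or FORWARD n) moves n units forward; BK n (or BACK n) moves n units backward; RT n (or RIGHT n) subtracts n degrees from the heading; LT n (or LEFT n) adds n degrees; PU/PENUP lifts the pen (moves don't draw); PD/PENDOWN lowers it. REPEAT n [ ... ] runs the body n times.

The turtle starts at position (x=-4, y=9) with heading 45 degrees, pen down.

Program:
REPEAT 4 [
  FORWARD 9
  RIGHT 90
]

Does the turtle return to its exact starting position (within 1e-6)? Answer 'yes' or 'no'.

Answer: yes

Derivation:
Executing turtle program step by step:
Start: pos=(-4,9), heading=45, pen down
REPEAT 4 [
  -- iteration 1/4 --
  FD 9: (-4,9) -> (2.364,15.364) [heading=45, draw]
  RT 90: heading 45 -> 315
  -- iteration 2/4 --
  FD 9: (2.364,15.364) -> (8.728,9) [heading=315, draw]
  RT 90: heading 315 -> 225
  -- iteration 3/4 --
  FD 9: (8.728,9) -> (2.364,2.636) [heading=225, draw]
  RT 90: heading 225 -> 135
  -- iteration 4/4 --
  FD 9: (2.364,2.636) -> (-4,9) [heading=135, draw]
  RT 90: heading 135 -> 45
]
Final: pos=(-4,9), heading=45, 4 segment(s) drawn

Start position: (-4, 9)
Final position: (-4, 9)
Distance = 0; < 1e-6 -> CLOSED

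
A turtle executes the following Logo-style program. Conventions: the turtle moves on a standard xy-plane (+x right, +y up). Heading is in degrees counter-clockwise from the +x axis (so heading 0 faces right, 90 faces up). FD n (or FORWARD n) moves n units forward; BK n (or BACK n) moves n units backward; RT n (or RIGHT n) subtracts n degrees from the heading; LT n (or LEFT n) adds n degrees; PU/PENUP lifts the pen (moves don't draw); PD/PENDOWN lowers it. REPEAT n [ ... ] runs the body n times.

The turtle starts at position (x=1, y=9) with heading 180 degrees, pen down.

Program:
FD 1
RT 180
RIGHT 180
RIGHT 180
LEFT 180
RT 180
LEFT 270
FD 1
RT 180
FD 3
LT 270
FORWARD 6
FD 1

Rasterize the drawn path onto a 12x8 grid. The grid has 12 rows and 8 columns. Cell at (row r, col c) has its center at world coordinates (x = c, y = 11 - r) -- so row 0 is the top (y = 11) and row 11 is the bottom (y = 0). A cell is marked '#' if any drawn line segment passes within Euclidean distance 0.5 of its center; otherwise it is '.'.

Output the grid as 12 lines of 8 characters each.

Answer: ########
#.......
##......
#.......
........
........
........
........
........
........
........
........

Derivation:
Segment 0: (1,9) -> (0,9)
Segment 1: (0,9) -> (0,8)
Segment 2: (0,8) -> (-0,11)
Segment 3: (-0,11) -> (6,11)
Segment 4: (6,11) -> (7,11)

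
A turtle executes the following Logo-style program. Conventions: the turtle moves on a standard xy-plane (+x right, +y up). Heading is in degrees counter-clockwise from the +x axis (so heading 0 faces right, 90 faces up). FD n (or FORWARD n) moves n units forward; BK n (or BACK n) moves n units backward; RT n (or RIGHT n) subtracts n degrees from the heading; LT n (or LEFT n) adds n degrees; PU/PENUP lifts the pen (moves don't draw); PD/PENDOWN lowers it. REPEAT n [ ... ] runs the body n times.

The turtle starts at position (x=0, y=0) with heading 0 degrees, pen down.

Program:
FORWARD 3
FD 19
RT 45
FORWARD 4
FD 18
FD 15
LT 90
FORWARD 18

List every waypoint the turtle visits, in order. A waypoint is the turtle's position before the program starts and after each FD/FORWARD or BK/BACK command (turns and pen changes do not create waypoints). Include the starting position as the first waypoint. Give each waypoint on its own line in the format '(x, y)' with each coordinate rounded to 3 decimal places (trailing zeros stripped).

Executing turtle program step by step:
Start: pos=(0,0), heading=0, pen down
FD 3: (0,0) -> (3,0) [heading=0, draw]
FD 19: (3,0) -> (22,0) [heading=0, draw]
RT 45: heading 0 -> 315
FD 4: (22,0) -> (24.828,-2.828) [heading=315, draw]
FD 18: (24.828,-2.828) -> (37.556,-15.556) [heading=315, draw]
FD 15: (37.556,-15.556) -> (48.163,-26.163) [heading=315, draw]
LT 90: heading 315 -> 45
FD 18: (48.163,-26.163) -> (60.891,-13.435) [heading=45, draw]
Final: pos=(60.891,-13.435), heading=45, 6 segment(s) drawn
Waypoints (7 total):
(0, 0)
(3, 0)
(22, 0)
(24.828, -2.828)
(37.556, -15.556)
(48.163, -26.163)
(60.891, -13.435)

Answer: (0, 0)
(3, 0)
(22, 0)
(24.828, -2.828)
(37.556, -15.556)
(48.163, -26.163)
(60.891, -13.435)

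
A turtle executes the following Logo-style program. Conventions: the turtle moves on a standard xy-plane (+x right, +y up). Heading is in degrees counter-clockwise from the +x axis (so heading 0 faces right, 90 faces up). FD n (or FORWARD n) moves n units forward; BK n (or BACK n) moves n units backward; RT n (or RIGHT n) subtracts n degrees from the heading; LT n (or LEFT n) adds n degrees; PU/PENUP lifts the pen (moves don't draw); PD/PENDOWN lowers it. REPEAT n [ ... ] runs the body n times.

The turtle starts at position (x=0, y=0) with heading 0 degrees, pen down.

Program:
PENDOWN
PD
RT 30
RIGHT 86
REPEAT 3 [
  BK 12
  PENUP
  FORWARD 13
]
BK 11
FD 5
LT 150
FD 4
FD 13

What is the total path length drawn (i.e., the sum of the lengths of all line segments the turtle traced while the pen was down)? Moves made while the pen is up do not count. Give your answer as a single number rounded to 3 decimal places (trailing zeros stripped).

Executing turtle program step by step:
Start: pos=(0,0), heading=0, pen down
PD: pen down
PD: pen down
RT 30: heading 0 -> 330
RT 86: heading 330 -> 244
REPEAT 3 [
  -- iteration 1/3 --
  BK 12: (0,0) -> (5.26,10.786) [heading=244, draw]
  PU: pen up
  FD 13: (5.26,10.786) -> (-0.438,-0.899) [heading=244, move]
  -- iteration 2/3 --
  BK 12: (-0.438,-0.899) -> (4.822,9.887) [heading=244, move]
  PU: pen up
  FD 13: (4.822,9.887) -> (-0.877,-1.798) [heading=244, move]
  -- iteration 3/3 --
  BK 12: (-0.877,-1.798) -> (4.384,8.988) [heading=244, move]
  PU: pen up
  FD 13: (4.384,8.988) -> (-1.315,-2.696) [heading=244, move]
]
BK 11: (-1.315,-2.696) -> (3.507,7.19) [heading=244, move]
FD 5: (3.507,7.19) -> (1.315,2.696) [heading=244, move]
LT 150: heading 244 -> 34
FD 4: (1.315,2.696) -> (4.631,4.933) [heading=34, move]
FD 13: (4.631,4.933) -> (15.409,12.203) [heading=34, move]
Final: pos=(15.409,12.203), heading=34, 1 segment(s) drawn

Segment lengths:
  seg 1: (0,0) -> (5.26,10.786), length = 12
Total = 12

Answer: 12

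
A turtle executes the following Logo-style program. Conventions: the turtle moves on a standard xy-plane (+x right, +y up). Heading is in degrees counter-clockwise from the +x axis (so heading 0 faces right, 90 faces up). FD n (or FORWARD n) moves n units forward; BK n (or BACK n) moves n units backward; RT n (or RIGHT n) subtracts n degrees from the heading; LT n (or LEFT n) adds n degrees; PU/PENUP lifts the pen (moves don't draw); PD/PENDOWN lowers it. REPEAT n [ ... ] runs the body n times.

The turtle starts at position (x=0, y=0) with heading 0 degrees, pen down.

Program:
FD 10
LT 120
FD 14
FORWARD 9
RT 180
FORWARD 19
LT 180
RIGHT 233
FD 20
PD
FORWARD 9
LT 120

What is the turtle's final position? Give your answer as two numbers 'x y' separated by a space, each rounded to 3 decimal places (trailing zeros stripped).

Executing turtle program step by step:
Start: pos=(0,0), heading=0, pen down
FD 10: (0,0) -> (10,0) [heading=0, draw]
LT 120: heading 0 -> 120
FD 14: (10,0) -> (3,12.124) [heading=120, draw]
FD 9: (3,12.124) -> (-1.5,19.919) [heading=120, draw]
RT 180: heading 120 -> 300
FD 19: (-1.5,19.919) -> (8,3.464) [heading=300, draw]
LT 180: heading 300 -> 120
RT 233: heading 120 -> 247
FD 20: (8,3.464) -> (0.185,-14.946) [heading=247, draw]
PD: pen down
FD 9: (0.185,-14.946) -> (-3.331,-23.231) [heading=247, draw]
LT 120: heading 247 -> 7
Final: pos=(-3.331,-23.231), heading=7, 6 segment(s) drawn

Answer: -3.331 -23.231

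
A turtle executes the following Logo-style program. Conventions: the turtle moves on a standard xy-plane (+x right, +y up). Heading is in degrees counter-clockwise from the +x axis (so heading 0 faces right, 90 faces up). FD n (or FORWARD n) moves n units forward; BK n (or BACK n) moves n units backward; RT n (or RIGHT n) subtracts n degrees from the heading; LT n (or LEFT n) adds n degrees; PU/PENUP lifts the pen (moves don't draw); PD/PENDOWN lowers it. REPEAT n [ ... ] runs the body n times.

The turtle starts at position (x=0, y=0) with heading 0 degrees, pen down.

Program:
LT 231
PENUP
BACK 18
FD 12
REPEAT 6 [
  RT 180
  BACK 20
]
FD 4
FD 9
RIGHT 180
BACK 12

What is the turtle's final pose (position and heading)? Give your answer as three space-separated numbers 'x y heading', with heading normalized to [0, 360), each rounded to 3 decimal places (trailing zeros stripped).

Executing turtle program step by step:
Start: pos=(0,0), heading=0, pen down
LT 231: heading 0 -> 231
PU: pen up
BK 18: (0,0) -> (11.328,13.989) [heading=231, move]
FD 12: (11.328,13.989) -> (3.776,4.663) [heading=231, move]
REPEAT 6 [
  -- iteration 1/6 --
  RT 180: heading 231 -> 51
  BK 20: (3.776,4.663) -> (-8.81,-10.88) [heading=51, move]
  -- iteration 2/6 --
  RT 180: heading 51 -> 231
  BK 20: (-8.81,-10.88) -> (3.776,4.663) [heading=231, move]
  -- iteration 3/6 --
  RT 180: heading 231 -> 51
  BK 20: (3.776,4.663) -> (-8.81,-10.88) [heading=51, move]
  -- iteration 4/6 --
  RT 180: heading 51 -> 231
  BK 20: (-8.81,-10.88) -> (3.776,4.663) [heading=231, move]
  -- iteration 5/6 --
  RT 180: heading 231 -> 51
  BK 20: (3.776,4.663) -> (-8.81,-10.88) [heading=51, move]
  -- iteration 6/6 --
  RT 180: heading 51 -> 231
  BK 20: (-8.81,-10.88) -> (3.776,4.663) [heading=231, move]
]
FD 4: (3.776,4.663) -> (1.259,1.554) [heading=231, move]
FD 9: (1.259,1.554) -> (-4.405,-5.44) [heading=231, move]
RT 180: heading 231 -> 51
BK 12: (-4.405,-5.44) -> (-11.957,-14.766) [heading=51, move]
Final: pos=(-11.957,-14.766), heading=51, 0 segment(s) drawn

Answer: -11.957 -14.766 51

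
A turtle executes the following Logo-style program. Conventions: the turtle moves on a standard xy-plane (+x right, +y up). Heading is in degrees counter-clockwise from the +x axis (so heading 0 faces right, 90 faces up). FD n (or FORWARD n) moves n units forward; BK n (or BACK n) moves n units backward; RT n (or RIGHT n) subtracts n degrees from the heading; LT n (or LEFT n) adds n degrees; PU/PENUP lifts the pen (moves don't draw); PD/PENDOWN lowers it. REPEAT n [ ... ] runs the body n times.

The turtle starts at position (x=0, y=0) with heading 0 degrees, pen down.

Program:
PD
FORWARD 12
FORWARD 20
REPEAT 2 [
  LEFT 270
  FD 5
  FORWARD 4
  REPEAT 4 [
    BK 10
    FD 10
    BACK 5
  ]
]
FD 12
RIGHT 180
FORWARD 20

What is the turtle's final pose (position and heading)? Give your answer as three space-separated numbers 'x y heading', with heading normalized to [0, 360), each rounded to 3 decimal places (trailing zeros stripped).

Executing turtle program step by step:
Start: pos=(0,0), heading=0, pen down
PD: pen down
FD 12: (0,0) -> (12,0) [heading=0, draw]
FD 20: (12,0) -> (32,0) [heading=0, draw]
REPEAT 2 [
  -- iteration 1/2 --
  LT 270: heading 0 -> 270
  FD 5: (32,0) -> (32,-5) [heading=270, draw]
  FD 4: (32,-5) -> (32,-9) [heading=270, draw]
  REPEAT 4 [
    -- iteration 1/4 --
    BK 10: (32,-9) -> (32,1) [heading=270, draw]
    FD 10: (32,1) -> (32,-9) [heading=270, draw]
    BK 5: (32,-9) -> (32,-4) [heading=270, draw]
    -- iteration 2/4 --
    BK 10: (32,-4) -> (32,6) [heading=270, draw]
    FD 10: (32,6) -> (32,-4) [heading=270, draw]
    BK 5: (32,-4) -> (32,1) [heading=270, draw]
    -- iteration 3/4 --
    BK 10: (32,1) -> (32,11) [heading=270, draw]
    FD 10: (32,11) -> (32,1) [heading=270, draw]
    BK 5: (32,1) -> (32,6) [heading=270, draw]
    -- iteration 4/4 --
    BK 10: (32,6) -> (32,16) [heading=270, draw]
    FD 10: (32,16) -> (32,6) [heading=270, draw]
    BK 5: (32,6) -> (32,11) [heading=270, draw]
  ]
  -- iteration 2/2 --
  LT 270: heading 270 -> 180
  FD 5: (32,11) -> (27,11) [heading=180, draw]
  FD 4: (27,11) -> (23,11) [heading=180, draw]
  REPEAT 4 [
    -- iteration 1/4 --
    BK 10: (23,11) -> (33,11) [heading=180, draw]
    FD 10: (33,11) -> (23,11) [heading=180, draw]
    BK 5: (23,11) -> (28,11) [heading=180, draw]
    -- iteration 2/4 --
    BK 10: (28,11) -> (38,11) [heading=180, draw]
    FD 10: (38,11) -> (28,11) [heading=180, draw]
    BK 5: (28,11) -> (33,11) [heading=180, draw]
    -- iteration 3/4 --
    BK 10: (33,11) -> (43,11) [heading=180, draw]
    FD 10: (43,11) -> (33,11) [heading=180, draw]
    BK 5: (33,11) -> (38,11) [heading=180, draw]
    -- iteration 4/4 --
    BK 10: (38,11) -> (48,11) [heading=180, draw]
    FD 10: (48,11) -> (38,11) [heading=180, draw]
    BK 5: (38,11) -> (43,11) [heading=180, draw]
  ]
]
FD 12: (43,11) -> (31,11) [heading=180, draw]
RT 180: heading 180 -> 0
FD 20: (31,11) -> (51,11) [heading=0, draw]
Final: pos=(51,11), heading=0, 32 segment(s) drawn

Answer: 51 11 0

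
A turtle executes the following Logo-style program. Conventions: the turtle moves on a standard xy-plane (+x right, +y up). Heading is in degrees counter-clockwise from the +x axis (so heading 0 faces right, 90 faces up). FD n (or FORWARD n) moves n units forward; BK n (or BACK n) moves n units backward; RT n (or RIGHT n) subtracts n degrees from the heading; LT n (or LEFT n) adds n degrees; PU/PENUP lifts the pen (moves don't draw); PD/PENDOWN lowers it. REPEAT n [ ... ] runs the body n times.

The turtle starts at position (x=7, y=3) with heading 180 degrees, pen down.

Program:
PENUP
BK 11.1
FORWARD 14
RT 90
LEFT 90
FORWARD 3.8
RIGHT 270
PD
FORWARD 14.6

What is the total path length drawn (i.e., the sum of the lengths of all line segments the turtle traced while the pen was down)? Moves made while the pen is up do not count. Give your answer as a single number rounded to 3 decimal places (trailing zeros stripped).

Answer: 14.6

Derivation:
Executing turtle program step by step:
Start: pos=(7,3), heading=180, pen down
PU: pen up
BK 11.1: (7,3) -> (18.1,3) [heading=180, move]
FD 14: (18.1,3) -> (4.1,3) [heading=180, move]
RT 90: heading 180 -> 90
LT 90: heading 90 -> 180
FD 3.8: (4.1,3) -> (0.3,3) [heading=180, move]
RT 270: heading 180 -> 270
PD: pen down
FD 14.6: (0.3,3) -> (0.3,-11.6) [heading=270, draw]
Final: pos=(0.3,-11.6), heading=270, 1 segment(s) drawn

Segment lengths:
  seg 1: (0.3,3) -> (0.3,-11.6), length = 14.6
Total = 14.6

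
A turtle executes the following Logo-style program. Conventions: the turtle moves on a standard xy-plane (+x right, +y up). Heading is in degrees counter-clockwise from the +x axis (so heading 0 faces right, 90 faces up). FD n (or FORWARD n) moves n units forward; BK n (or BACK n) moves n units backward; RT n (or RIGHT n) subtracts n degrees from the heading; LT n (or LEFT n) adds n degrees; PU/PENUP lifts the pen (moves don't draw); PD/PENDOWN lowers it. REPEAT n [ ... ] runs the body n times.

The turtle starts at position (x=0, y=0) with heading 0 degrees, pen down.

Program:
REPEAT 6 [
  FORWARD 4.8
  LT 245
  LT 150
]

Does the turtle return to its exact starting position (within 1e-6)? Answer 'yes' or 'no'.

Executing turtle program step by step:
Start: pos=(0,0), heading=0, pen down
REPEAT 6 [
  -- iteration 1/6 --
  FD 4.8: (0,0) -> (4.8,0) [heading=0, draw]
  LT 245: heading 0 -> 245
  LT 150: heading 245 -> 35
  -- iteration 2/6 --
  FD 4.8: (4.8,0) -> (8.732,2.753) [heading=35, draw]
  LT 245: heading 35 -> 280
  LT 150: heading 280 -> 70
  -- iteration 3/6 --
  FD 4.8: (8.732,2.753) -> (10.374,7.264) [heading=70, draw]
  LT 245: heading 70 -> 315
  LT 150: heading 315 -> 105
  -- iteration 4/6 --
  FD 4.8: (10.374,7.264) -> (9.131,11.9) [heading=105, draw]
  LT 245: heading 105 -> 350
  LT 150: heading 350 -> 140
  -- iteration 5/6 --
  FD 4.8: (9.131,11.9) -> (5.454,14.986) [heading=140, draw]
  LT 245: heading 140 -> 25
  LT 150: heading 25 -> 175
  -- iteration 6/6 --
  FD 4.8: (5.454,14.986) -> (0.673,15.404) [heading=175, draw]
  LT 245: heading 175 -> 60
  LT 150: heading 60 -> 210
]
Final: pos=(0.673,15.404), heading=210, 6 segment(s) drawn

Start position: (0, 0)
Final position: (0.673, 15.404)
Distance = 15.419; >= 1e-6 -> NOT closed

Answer: no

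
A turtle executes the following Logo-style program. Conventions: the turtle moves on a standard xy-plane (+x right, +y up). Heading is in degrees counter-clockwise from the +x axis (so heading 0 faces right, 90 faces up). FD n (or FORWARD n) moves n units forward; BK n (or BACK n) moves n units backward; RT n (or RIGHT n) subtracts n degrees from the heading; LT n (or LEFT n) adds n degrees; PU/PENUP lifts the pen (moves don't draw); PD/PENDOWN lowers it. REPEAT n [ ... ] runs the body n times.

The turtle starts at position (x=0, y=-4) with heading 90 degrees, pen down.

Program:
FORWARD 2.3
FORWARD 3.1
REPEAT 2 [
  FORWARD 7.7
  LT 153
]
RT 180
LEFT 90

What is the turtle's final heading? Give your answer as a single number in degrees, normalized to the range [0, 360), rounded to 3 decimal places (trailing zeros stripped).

Answer: 306

Derivation:
Executing turtle program step by step:
Start: pos=(0,-4), heading=90, pen down
FD 2.3: (0,-4) -> (0,-1.7) [heading=90, draw]
FD 3.1: (0,-1.7) -> (0,1.4) [heading=90, draw]
REPEAT 2 [
  -- iteration 1/2 --
  FD 7.7: (0,1.4) -> (0,9.1) [heading=90, draw]
  LT 153: heading 90 -> 243
  -- iteration 2/2 --
  FD 7.7: (0,9.1) -> (-3.496,2.239) [heading=243, draw]
  LT 153: heading 243 -> 36
]
RT 180: heading 36 -> 216
LT 90: heading 216 -> 306
Final: pos=(-3.496,2.239), heading=306, 4 segment(s) drawn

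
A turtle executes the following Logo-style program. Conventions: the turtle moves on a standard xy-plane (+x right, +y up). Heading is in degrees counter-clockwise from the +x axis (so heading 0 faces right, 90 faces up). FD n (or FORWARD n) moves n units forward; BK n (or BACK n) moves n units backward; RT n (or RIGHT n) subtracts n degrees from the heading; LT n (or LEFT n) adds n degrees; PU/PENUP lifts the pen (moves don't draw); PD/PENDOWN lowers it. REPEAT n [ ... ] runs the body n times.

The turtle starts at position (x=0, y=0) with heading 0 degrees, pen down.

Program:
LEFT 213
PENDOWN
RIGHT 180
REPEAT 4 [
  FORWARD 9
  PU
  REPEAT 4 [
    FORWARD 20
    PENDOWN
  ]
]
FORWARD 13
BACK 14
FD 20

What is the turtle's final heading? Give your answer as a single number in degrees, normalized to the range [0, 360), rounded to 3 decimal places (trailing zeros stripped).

Answer: 33

Derivation:
Executing turtle program step by step:
Start: pos=(0,0), heading=0, pen down
LT 213: heading 0 -> 213
PD: pen down
RT 180: heading 213 -> 33
REPEAT 4 [
  -- iteration 1/4 --
  FD 9: (0,0) -> (7.548,4.902) [heading=33, draw]
  PU: pen up
  REPEAT 4 [
    -- iteration 1/4 --
    FD 20: (7.548,4.902) -> (24.321,15.795) [heading=33, move]
    PD: pen down
    -- iteration 2/4 --
    FD 20: (24.321,15.795) -> (41.095,26.687) [heading=33, draw]
    PD: pen down
    -- iteration 3/4 --
    FD 20: (41.095,26.687) -> (57.868,37.58) [heading=33, draw]
    PD: pen down
    -- iteration 4/4 --
    FD 20: (57.868,37.58) -> (74.642,48.473) [heading=33, draw]
    PD: pen down
  ]
  -- iteration 2/4 --
  FD 9: (74.642,48.473) -> (82.19,53.375) [heading=33, draw]
  PU: pen up
  REPEAT 4 [
    -- iteration 1/4 --
    FD 20: (82.19,53.375) -> (98.963,64.267) [heading=33, move]
    PD: pen down
    -- iteration 2/4 --
    FD 20: (98.963,64.267) -> (115.737,75.16) [heading=33, draw]
    PD: pen down
    -- iteration 3/4 --
    FD 20: (115.737,75.16) -> (132.51,86.053) [heading=33, draw]
    PD: pen down
    -- iteration 4/4 --
    FD 20: (132.51,86.053) -> (149.283,96.946) [heading=33, draw]
    PD: pen down
  ]
  -- iteration 3/4 --
  FD 9: (149.283,96.946) -> (156.831,101.847) [heading=33, draw]
  PU: pen up
  REPEAT 4 [
    -- iteration 1/4 --
    FD 20: (156.831,101.847) -> (173.605,112.74) [heading=33, move]
    PD: pen down
    -- iteration 2/4 --
    FD 20: (173.605,112.74) -> (190.378,123.633) [heading=33, draw]
    PD: pen down
    -- iteration 3/4 --
    FD 20: (190.378,123.633) -> (207.152,134.526) [heading=33, draw]
    PD: pen down
    -- iteration 4/4 --
    FD 20: (207.152,134.526) -> (223.925,145.419) [heading=33, draw]
    PD: pen down
  ]
  -- iteration 4/4 --
  FD 9: (223.925,145.419) -> (231.473,150.32) [heading=33, draw]
  PU: pen up
  REPEAT 4 [
    -- iteration 1/4 --
    FD 20: (231.473,150.32) -> (248.246,161.213) [heading=33, move]
    PD: pen down
    -- iteration 2/4 --
    FD 20: (248.246,161.213) -> (265.02,172.106) [heading=33, draw]
    PD: pen down
    -- iteration 3/4 --
    FD 20: (265.02,172.106) -> (281.793,182.999) [heading=33, draw]
    PD: pen down
    -- iteration 4/4 --
    FD 20: (281.793,182.999) -> (298.567,193.891) [heading=33, draw]
    PD: pen down
  ]
]
FD 13: (298.567,193.891) -> (309.469,200.972) [heading=33, draw]
BK 14: (309.469,200.972) -> (297.728,193.347) [heading=33, draw]
FD 20: (297.728,193.347) -> (314.501,204.24) [heading=33, draw]
Final: pos=(314.501,204.24), heading=33, 19 segment(s) drawn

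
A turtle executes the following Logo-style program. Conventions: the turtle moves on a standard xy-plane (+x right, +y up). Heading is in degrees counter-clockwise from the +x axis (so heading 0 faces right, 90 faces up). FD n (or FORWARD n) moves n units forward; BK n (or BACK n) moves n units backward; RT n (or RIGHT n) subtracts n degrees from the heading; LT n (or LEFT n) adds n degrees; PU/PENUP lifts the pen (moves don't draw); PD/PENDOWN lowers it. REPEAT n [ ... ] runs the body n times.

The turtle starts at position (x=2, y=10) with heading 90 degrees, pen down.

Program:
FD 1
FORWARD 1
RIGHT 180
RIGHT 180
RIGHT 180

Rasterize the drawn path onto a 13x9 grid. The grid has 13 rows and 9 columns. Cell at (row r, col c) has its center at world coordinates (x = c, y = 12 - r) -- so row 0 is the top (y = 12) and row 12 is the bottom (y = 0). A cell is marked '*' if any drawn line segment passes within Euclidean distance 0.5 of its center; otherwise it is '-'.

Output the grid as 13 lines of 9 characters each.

Segment 0: (2,10) -> (2,11)
Segment 1: (2,11) -> (2,12)

Answer: --*------
--*------
--*------
---------
---------
---------
---------
---------
---------
---------
---------
---------
---------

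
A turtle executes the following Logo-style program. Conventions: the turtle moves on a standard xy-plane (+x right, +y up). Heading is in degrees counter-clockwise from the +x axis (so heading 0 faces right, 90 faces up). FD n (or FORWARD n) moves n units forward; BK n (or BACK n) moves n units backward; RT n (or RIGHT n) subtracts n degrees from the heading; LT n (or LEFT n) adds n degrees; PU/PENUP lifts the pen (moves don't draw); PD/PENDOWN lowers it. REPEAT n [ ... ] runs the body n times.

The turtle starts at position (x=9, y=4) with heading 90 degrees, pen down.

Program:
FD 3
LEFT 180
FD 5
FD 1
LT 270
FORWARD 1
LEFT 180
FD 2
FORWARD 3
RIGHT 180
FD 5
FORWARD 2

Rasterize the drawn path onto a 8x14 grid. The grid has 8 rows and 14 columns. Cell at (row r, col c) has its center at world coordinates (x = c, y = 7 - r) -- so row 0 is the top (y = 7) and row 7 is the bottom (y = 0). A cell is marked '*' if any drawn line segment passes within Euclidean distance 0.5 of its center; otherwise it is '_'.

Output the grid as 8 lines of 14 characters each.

Segment 0: (9,4) -> (9,7)
Segment 1: (9,7) -> (9,2)
Segment 2: (9,2) -> (9,1)
Segment 3: (9,1) -> (8,1)
Segment 4: (8,1) -> (10,1)
Segment 5: (10,1) -> (13,1)
Segment 6: (13,1) -> (8,1)
Segment 7: (8,1) -> (6,1)

Answer: _________*____
_________*____
_________*____
_________*____
_________*____
_________*____
______********
______________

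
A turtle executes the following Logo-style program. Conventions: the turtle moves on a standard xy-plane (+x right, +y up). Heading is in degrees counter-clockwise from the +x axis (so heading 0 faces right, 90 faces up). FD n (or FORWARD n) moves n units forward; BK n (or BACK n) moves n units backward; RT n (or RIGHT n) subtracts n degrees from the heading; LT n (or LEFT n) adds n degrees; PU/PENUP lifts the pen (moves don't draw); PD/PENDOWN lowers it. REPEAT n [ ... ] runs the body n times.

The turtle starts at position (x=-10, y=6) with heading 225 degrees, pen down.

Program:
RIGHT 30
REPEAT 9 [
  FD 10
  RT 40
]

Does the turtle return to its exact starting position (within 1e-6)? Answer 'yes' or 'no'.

Answer: yes

Derivation:
Executing turtle program step by step:
Start: pos=(-10,6), heading=225, pen down
RT 30: heading 225 -> 195
REPEAT 9 [
  -- iteration 1/9 --
  FD 10: (-10,6) -> (-19.659,3.412) [heading=195, draw]
  RT 40: heading 195 -> 155
  -- iteration 2/9 --
  FD 10: (-19.659,3.412) -> (-28.722,7.638) [heading=155, draw]
  RT 40: heading 155 -> 115
  -- iteration 3/9 --
  FD 10: (-28.722,7.638) -> (-32.949,16.701) [heading=115, draw]
  RT 40: heading 115 -> 75
  -- iteration 4/9 --
  FD 10: (-32.949,16.701) -> (-30.36,26.36) [heading=75, draw]
  RT 40: heading 75 -> 35
  -- iteration 5/9 --
  FD 10: (-30.36,26.36) -> (-22.169,32.096) [heading=35, draw]
  RT 40: heading 35 -> 355
  -- iteration 6/9 --
  FD 10: (-22.169,32.096) -> (-12.207,31.225) [heading=355, draw]
  RT 40: heading 355 -> 315
  -- iteration 7/9 --
  FD 10: (-12.207,31.225) -> (-5.136,24.153) [heading=315, draw]
  RT 40: heading 315 -> 275
  -- iteration 8/9 --
  FD 10: (-5.136,24.153) -> (-4.264,14.192) [heading=275, draw]
  RT 40: heading 275 -> 235
  -- iteration 9/9 --
  FD 10: (-4.264,14.192) -> (-10,6) [heading=235, draw]
  RT 40: heading 235 -> 195
]
Final: pos=(-10,6), heading=195, 9 segment(s) drawn

Start position: (-10, 6)
Final position: (-10, 6)
Distance = 0; < 1e-6 -> CLOSED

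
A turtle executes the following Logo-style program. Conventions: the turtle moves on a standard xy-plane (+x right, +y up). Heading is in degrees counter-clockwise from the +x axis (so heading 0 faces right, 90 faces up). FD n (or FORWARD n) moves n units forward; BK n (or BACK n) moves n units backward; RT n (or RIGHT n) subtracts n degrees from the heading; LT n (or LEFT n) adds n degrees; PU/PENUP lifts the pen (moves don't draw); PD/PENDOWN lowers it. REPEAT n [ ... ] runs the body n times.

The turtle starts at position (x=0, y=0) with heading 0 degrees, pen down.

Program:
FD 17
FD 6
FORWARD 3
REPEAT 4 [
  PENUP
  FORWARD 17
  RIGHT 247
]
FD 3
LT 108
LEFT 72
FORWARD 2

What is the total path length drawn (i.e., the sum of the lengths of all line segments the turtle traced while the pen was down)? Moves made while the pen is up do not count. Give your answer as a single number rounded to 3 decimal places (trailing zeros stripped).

Answer: 26

Derivation:
Executing turtle program step by step:
Start: pos=(0,0), heading=0, pen down
FD 17: (0,0) -> (17,0) [heading=0, draw]
FD 6: (17,0) -> (23,0) [heading=0, draw]
FD 3: (23,0) -> (26,0) [heading=0, draw]
REPEAT 4 [
  -- iteration 1/4 --
  PU: pen up
  FD 17: (26,0) -> (43,0) [heading=0, move]
  RT 247: heading 0 -> 113
  -- iteration 2/4 --
  PU: pen up
  FD 17: (43,0) -> (36.358,15.649) [heading=113, move]
  RT 247: heading 113 -> 226
  -- iteration 3/4 --
  PU: pen up
  FD 17: (36.358,15.649) -> (24.548,3.42) [heading=226, move]
  RT 247: heading 226 -> 339
  -- iteration 4/4 --
  PU: pen up
  FD 17: (24.548,3.42) -> (40.419,-2.672) [heading=339, move]
  RT 247: heading 339 -> 92
]
FD 3: (40.419,-2.672) -> (40.315,0.326) [heading=92, move]
LT 108: heading 92 -> 200
LT 72: heading 200 -> 272
FD 2: (40.315,0.326) -> (40.384,-1.673) [heading=272, move]
Final: pos=(40.384,-1.673), heading=272, 3 segment(s) drawn

Segment lengths:
  seg 1: (0,0) -> (17,0), length = 17
  seg 2: (17,0) -> (23,0), length = 6
  seg 3: (23,0) -> (26,0), length = 3
Total = 26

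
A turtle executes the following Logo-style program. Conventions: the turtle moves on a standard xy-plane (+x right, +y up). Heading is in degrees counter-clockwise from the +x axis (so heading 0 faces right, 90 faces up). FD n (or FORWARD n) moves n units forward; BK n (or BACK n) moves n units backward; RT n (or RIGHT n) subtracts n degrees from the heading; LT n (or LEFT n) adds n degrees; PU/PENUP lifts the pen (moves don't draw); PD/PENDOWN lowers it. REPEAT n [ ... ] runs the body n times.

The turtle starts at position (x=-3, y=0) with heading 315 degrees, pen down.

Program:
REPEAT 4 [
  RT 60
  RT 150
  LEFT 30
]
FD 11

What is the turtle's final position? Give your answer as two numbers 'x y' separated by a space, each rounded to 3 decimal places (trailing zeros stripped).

Executing turtle program step by step:
Start: pos=(-3,0), heading=315, pen down
REPEAT 4 [
  -- iteration 1/4 --
  RT 60: heading 315 -> 255
  RT 150: heading 255 -> 105
  LT 30: heading 105 -> 135
  -- iteration 2/4 --
  RT 60: heading 135 -> 75
  RT 150: heading 75 -> 285
  LT 30: heading 285 -> 315
  -- iteration 3/4 --
  RT 60: heading 315 -> 255
  RT 150: heading 255 -> 105
  LT 30: heading 105 -> 135
  -- iteration 4/4 --
  RT 60: heading 135 -> 75
  RT 150: heading 75 -> 285
  LT 30: heading 285 -> 315
]
FD 11: (-3,0) -> (4.778,-7.778) [heading=315, draw]
Final: pos=(4.778,-7.778), heading=315, 1 segment(s) drawn

Answer: 4.778 -7.778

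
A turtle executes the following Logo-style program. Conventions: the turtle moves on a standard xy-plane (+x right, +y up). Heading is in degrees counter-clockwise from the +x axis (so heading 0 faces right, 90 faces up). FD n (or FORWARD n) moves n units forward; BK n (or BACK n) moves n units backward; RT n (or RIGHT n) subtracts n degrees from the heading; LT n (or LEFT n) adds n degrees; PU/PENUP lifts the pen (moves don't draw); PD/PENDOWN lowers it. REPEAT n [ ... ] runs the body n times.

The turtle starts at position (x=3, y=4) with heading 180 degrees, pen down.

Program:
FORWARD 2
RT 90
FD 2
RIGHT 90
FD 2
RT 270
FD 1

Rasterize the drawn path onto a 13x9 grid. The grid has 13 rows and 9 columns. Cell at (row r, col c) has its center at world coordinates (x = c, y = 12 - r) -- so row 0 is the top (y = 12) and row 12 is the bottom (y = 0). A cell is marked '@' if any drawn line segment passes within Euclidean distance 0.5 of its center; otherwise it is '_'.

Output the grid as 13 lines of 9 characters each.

Segment 0: (3,4) -> (1,4)
Segment 1: (1,4) -> (1,6)
Segment 2: (1,6) -> (3,6)
Segment 3: (3,6) -> (3,7)

Answer: _________
_________
_________
_________
_________
___@_____
_@@@_____
_@_______
_@@@_____
_________
_________
_________
_________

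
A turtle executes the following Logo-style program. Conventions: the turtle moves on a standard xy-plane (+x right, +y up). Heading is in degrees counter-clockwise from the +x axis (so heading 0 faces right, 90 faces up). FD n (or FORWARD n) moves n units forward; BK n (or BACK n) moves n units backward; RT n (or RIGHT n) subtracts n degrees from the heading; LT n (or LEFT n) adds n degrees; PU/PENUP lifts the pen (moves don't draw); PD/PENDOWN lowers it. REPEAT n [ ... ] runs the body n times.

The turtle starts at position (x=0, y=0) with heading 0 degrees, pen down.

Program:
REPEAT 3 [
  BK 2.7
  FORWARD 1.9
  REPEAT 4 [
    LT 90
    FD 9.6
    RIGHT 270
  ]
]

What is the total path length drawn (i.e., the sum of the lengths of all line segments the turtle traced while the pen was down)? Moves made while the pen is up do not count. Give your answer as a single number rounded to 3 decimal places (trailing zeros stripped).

Answer: 129

Derivation:
Executing turtle program step by step:
Start: pos=(0,0), heading=0, pen down
REPEAT 3 [
  -- iteration 1/3 --
  BK 2.7: (0,0) -> (-2.7,0) [heading=0, draw]
  FD 1.9: (-2.7,0) -> (-0.8,0) [heading=0, draw]
  REPEAT 4 [
    -- iteration 1/4 --
    LT 90: heading 0 -> 90
    FD 9.6: (-0.8,0) -> (-0.8,9.6) [heading=90, draw]
    RT 270: heading 90 -> 180
    -- iteration 2/4 --
    LT 90: heading 180 -> 270
    FD 9.6: (-0.8,9.6) -> (-0.8,0) [heading=270, draw]
    RT 270: heading 270 -> 0
    -- iteration 3/4 --
    LT 90: heading 0 -> 90
    FD 9.6: (-0.8,0) -> (-0.8,9.6) [heading=90, draw]
    RT 270: heading 90 -> 180
    -- iteration 4/4 --
    LT 90: heading 180 -> 270
    FD 9.6: (-0.8,9.6) -> (-0.8,0) [heading=270, draw]
    RT 270: heading 270 -> 0
  ]
  -- iteration 2/3 --
  BK 2.7: (-0.8,0) -> (-3.5,0) [heading=0, draw]
  FD 1.9: (-3.5,0) -> (-1.6,0) [heading=0, draw]
  REPEAT 4 [
    -- iteration 1/4 --
    LT 90: heading 0 -> 90
    FD 9.6: (-1.6,0) -> (-1.6,9.6) [heading=90, draw]
    RT 270: heading 90 -> 180
    -- iteration 2/4 --
    LT 90: heading 180 -> 270
    FD 9.6: (-1.6,9.6) -> (-1.6,0) [heading=270, draw]
    RT 270: heading 270 -> 0
    -- iteration 3/4 --
    LT 90: heading 0 -> 90
    FD 9.6: (-1.6,0) -> (-1.6,9.6) [heading=90, draw]
    RT 270: heading 90 -> 180
    -- iteration 4/4 --
    LT 90: heading 180 -> 270
    FD 9.6: (-1.6,9.6) -> (-1.6,0) [heading=270, draw]
    RT 270: heading 270 -> 0
  ]
  -- iteration 3/3 --
  BK 2.7: (-1.6,0) -> (-4.3,0) [heading=0, draw]
  FD 1.9: (-4.3,0) -> (-2.4,0) [heading=0, draw]
  REPEAT 4 [
    -- iteration 1/4 --
    LT 90: heading 0 -> 90
    FD 9.6: (-2.4,0) -> (-2.4,9.6) [heading=90, draw]
    RT 270: heading 90 -> 180
    -- iteration 2/4 --
    LT 90: heading 180 -> 270
    FD 9.6: (-2.4,9.6) -> (-2.4,0) [heading=270, draw]
    RT 270: heading 270 -> 0
    -- iteration 3/4 --
    LT 90: heading 0 -> 90
    FD 9.6: (-2.4,0) -> (-2.4,9.6) [heading=90, draw]
    RT 270: heading 90 -> 180
    -- iteration 4/4 --
    LT 90: heading 180 -> 270
    FD 9.6: (-2.4,9.6) -> (-2.4,0) [heading=270, draw]
    RT 270: heading 270 -> 0
  ]
]
Final: pos=(-2.4,0), heading=0, 18 segment(s) drawn

Segment lengths:
  seg 1: (0,0) -> (-2.7,0), length = 2.7
  seg 2: (-2.7,0) -> (-0.8,0), length = 1.9
  seg 3: (-0.8,0) -> (-0.8,9.6), length = 9.6
  seg 4: (-0.8,9.6) -> (-0.8,0), length = 9.6
  seg 5: (-0.8,0) -> (-0.8,9.6), length = 9.6
  seg 6: (-0.8,9.6) -> (-0.8,0), length = 9.6
  seg 7: (-0.8,0) -> (-3.5,0), length = 2.7
  seg 8: (-3.5,0) -> (-1.6,0), length = 1.9
  seg 9: (-1.6,0) -> (-1.6,9.6), length = 9.6
  seg 10: (-1.6,9.6) -> (-1.6,0), length = 9.6
  seg 11: (-1.6,0) -> (-1.6,9.6), length = 9.6
  seg 12: (-1.6,9.6) -> (-1.6,0), length = 9.6
  seg 13: (-1.6,0) -> (-4.3,0), length = 2.7
  seg 14: (-4.3,0) -> (-2.4,0), length = 1.9
  seg 15: (-2.4,0) -> (-2.4,9.6), length = 9.6
  seg 16: (-2.4,9.6) -> (-2.4,0), length = 9.6
  seg 17: (-2.4,0) -> (-2.4,9.6), length = 9.6
  seg 18: (-2.4,9.6) -> (-2.4,0), length = 9.6
Total = 129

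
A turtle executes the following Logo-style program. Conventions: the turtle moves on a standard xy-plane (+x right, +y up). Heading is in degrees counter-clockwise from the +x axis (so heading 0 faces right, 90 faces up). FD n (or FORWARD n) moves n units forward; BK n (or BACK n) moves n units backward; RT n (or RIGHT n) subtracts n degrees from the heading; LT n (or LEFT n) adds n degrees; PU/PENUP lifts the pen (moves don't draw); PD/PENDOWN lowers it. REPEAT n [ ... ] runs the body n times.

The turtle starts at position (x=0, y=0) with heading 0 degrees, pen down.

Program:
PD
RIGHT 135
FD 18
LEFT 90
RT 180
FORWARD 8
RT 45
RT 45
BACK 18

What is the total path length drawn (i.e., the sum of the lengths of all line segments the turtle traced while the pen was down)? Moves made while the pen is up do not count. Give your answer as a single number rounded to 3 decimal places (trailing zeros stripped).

Answer: 44

Derivation:
Executing turtle program step by step:
Start: pos=(0,0), heading=0, pen down
PD: pen down
RT 135: heading 0 -> 225
FD 18: (0,0) -> (-12.728,-12.728) [heading=225, draw]
LT 90: heading 225 -> 315
RT 180: heading 315 -> 135
FD 8: (-12.728,-12.728) -> (-18.385,-7.071) [heading=135, draw]
RT 45: heading 135 -> 90
RT 45: heading 90 -> 45
BK 18: (-18.385,-7.071) -> (-31.113,-19.799) [heading=45, draw]
Final: pos=(-31.113,-19.799), heading=45, 3 segment(s) drawn

Segment lengths:
  seg 1: (0,0) -> (-12.728,-12.728), length = 18
  seg 2: (-12.728,-12.728) -> (-18.385,-7.071), length = 8
  seg 3: (-18.385,-7.071) -> (-31.113,-19.799), length = 18
Total = 44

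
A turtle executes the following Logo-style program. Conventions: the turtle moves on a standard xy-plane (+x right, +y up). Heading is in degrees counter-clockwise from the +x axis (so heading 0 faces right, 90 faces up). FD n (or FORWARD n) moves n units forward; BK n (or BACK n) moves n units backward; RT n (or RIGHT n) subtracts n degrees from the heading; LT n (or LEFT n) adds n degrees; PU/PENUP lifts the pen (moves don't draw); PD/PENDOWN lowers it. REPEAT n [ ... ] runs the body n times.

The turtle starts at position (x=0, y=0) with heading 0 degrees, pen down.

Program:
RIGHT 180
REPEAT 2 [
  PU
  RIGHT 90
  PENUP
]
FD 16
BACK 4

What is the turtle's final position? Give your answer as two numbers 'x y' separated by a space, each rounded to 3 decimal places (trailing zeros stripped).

Executing turtle program step by step:
Start: pos=(0,0), heading=0, pen down
RT 180: heading 0 -> 180
REPEAT 2 [
  -- iteration 1/2 --
  PU: pen up
  RT 90: heading 180 -> 90
  PU: pen up
  -- iteration 2/2 --
  PU: pen up
  RT 90: heading 90 -> 0
  PU: pen up
]
FD 16: (0,0) -> (16,0) [heading=0, move]
BK 4: (16,0) -> (12,0) [heading=0, move]
Final: pos=(12,0), heading=0, 0 segment(s) drawn

Answer: 12 0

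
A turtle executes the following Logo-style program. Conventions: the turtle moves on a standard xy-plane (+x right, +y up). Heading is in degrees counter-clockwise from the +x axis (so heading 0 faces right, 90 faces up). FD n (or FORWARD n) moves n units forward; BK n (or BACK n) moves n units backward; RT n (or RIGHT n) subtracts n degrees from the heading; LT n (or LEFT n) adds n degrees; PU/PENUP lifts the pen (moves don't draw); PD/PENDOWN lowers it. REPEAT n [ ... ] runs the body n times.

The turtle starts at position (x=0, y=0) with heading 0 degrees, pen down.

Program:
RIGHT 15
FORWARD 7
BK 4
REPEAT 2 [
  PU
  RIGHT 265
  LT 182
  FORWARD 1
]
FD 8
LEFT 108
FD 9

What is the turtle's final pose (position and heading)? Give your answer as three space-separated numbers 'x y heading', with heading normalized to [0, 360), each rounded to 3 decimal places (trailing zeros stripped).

Answer: -3.609 -10.216 287

Derivation:
Executing turtle program step by step:
Start: pos=(0,0), heading=0, pen down
RT 15: heading 0 -> 345
FD 7: (0,0) -> (6.761,-1.812) [heading=345, draw]
BK 4: (6.761,-1.812) -> (2.898,-0.776) [heading=345, draw]
REPEAT 2 [
  -- iteration 1/2 --
  PU: pen up
  RT 265: heading 345 -> 80
  LT 182: heading 80 -> 262
  FD 1: (2.898,-0.776) -> (2.759,-1.767) [heading=262, move]
  -- iteration 2/2 --
  PU: pen up
  RT 265: heading 262 -> 357
  LT 182: heading 357 -> 179
  FD 1: (2.759,-1.767) -> (1.759,-1.749) [heading=179, move]
]
FD 8: (1.759,-1.749) -> (-6.24,-1.61) [heading=179, move]
LT 108: heading 179 -> 287
FD 9: (-6.24,-1.61) -> (-3.609,-10.216) [heading=287, move]
Final: pos=(-3.609,-10.216), heading=287, 2 segment(s) drawn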